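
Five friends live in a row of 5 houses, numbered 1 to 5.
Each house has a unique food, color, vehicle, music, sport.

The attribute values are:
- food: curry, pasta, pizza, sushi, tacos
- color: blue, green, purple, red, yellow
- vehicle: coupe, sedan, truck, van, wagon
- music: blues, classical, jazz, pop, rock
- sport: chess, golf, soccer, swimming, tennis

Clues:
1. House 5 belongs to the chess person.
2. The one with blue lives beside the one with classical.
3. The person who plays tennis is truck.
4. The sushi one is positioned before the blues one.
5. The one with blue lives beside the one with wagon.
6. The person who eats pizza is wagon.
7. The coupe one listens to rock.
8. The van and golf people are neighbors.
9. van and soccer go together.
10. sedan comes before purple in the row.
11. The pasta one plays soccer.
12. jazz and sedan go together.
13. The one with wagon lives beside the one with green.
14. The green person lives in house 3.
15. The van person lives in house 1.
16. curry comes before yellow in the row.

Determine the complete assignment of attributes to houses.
Solution:

House | Food | Color | Vehicle | Music | Sport
----------------------------------------------
  1   | pasta | blue | van | pop | soccer
  2   | pizza | red | wagon | classical | golf
  3   | sushi | green | sedan | jazz | swimming
  4   | curry | purple | truck | blues | tennis
  5   | tacos | yellow | coupe | rock | chess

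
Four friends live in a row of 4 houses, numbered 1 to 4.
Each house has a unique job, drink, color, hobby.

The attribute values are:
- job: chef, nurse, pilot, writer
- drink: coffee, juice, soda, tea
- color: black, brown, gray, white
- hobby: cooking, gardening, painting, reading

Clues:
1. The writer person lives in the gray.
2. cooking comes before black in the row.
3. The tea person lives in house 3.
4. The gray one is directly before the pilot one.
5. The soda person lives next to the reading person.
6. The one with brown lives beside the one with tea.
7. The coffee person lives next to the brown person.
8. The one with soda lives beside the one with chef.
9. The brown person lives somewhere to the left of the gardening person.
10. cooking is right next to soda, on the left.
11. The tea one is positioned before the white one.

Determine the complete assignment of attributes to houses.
Solution:

House | Job | Drink | Color | Hobby
-----------------------------------
  1   | writer | coffee | gray | cooking
  2   | pilot | soda | brown | painting
  3   | chef | tea | black | reading
  4   | nurse | juice | white | gardening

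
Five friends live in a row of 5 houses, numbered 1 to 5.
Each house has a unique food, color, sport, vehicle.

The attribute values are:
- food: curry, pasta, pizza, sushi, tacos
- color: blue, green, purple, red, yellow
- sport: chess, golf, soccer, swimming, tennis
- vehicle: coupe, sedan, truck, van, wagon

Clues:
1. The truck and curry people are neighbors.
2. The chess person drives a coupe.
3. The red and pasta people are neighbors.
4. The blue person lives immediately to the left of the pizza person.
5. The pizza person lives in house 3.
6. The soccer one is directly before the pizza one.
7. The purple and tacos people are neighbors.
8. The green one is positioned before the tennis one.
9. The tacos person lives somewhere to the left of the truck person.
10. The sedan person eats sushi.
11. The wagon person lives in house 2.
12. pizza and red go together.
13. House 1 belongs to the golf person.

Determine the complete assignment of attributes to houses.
Solution:

House | Food | Color | Sport | Vehicle
--------------------------------------
  1   | sushi | purple | golf | sedan
  2   | tacos | blue | soccer | wagon
  3   | pizza | red | chess | coupe
  4   | pasta | green | swimming | truck
  5   | curry | yellow | tennis | van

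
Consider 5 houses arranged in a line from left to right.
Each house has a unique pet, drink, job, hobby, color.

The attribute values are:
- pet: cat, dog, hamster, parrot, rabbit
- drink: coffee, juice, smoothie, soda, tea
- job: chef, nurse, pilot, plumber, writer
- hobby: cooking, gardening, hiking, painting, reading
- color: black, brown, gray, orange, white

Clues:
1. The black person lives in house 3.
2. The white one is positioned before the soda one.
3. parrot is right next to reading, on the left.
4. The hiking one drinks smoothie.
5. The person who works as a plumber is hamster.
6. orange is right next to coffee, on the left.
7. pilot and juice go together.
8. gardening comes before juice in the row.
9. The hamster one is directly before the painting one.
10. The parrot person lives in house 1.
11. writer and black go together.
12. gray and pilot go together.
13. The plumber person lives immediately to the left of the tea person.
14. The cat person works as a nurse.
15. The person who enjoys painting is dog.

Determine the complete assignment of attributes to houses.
Solution:

House | Pet | Drink | Job | Hobby | Color
-----------------------------------------
  1   | parrot | smoothie | chef | hiking | orange
  2   | hamster | coffee | plumber | reading | white
  3   | dog | tea | writer | painting | black
  4   | cat | soda | nurse | gardening | brown
  5   | rabbit | juice | pilot | cooking | gray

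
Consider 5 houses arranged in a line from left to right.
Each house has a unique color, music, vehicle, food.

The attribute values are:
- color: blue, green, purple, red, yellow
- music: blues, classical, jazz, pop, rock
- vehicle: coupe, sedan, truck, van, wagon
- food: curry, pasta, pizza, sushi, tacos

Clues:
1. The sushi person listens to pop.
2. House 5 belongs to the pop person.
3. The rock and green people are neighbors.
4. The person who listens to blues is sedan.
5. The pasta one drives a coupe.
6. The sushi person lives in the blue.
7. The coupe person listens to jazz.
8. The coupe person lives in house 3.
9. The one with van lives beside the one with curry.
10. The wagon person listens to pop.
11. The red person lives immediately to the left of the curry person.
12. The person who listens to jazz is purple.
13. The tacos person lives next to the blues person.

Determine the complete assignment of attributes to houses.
Solution:

House | Color | Music | Vehicle | Food
--------------------------------------
  1   | red | rock | van | tacos
  2   | green | blues | sedan | curry
  3   | purple | jazz | coupe | pasta
  4   | yellow | classical | truck | pizza
  5   | blue | pop | wagon | sushi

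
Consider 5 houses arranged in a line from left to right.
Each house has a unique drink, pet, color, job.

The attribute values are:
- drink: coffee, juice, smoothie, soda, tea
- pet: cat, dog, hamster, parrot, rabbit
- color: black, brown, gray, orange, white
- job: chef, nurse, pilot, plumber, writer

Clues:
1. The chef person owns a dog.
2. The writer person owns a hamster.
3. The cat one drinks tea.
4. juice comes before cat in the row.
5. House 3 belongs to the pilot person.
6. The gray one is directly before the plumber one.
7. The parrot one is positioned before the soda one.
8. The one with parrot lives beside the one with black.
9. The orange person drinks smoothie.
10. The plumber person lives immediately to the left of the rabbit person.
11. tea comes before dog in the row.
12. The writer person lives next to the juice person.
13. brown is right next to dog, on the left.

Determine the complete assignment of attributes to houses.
Solution:

House | Drink | Pet | Color | Job
---------------------------------
  1   | coffee | hamster | gray | writer
  2   | juice | parrot | white | plumber
  3   | soda | rabbit | black | pilot
  4   | tea | cat | brown | nurse
  5   | smoothie | dog | orange | chef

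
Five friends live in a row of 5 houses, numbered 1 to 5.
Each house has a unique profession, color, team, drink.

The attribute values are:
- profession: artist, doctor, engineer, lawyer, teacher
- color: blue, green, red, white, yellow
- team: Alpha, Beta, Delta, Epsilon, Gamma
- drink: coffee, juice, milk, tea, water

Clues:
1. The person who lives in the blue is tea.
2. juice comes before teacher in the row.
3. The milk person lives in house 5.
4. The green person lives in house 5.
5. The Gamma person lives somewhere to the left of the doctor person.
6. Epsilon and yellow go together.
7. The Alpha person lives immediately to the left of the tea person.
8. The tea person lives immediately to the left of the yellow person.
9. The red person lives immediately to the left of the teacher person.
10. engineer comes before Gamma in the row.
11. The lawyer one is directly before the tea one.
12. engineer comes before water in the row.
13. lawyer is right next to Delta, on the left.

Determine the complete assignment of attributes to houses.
Solution:

House | Profession | Color | Team | Drink
-----------------------------------------
  1   | lawyer | red | Alpha | juice
  2   | teacher | blue | Delta | tea
  3   | engineer | yellow | Epsilon | coffee
  4   | artist | white | Gamma | water
  5   | doctor | green | Beta | milk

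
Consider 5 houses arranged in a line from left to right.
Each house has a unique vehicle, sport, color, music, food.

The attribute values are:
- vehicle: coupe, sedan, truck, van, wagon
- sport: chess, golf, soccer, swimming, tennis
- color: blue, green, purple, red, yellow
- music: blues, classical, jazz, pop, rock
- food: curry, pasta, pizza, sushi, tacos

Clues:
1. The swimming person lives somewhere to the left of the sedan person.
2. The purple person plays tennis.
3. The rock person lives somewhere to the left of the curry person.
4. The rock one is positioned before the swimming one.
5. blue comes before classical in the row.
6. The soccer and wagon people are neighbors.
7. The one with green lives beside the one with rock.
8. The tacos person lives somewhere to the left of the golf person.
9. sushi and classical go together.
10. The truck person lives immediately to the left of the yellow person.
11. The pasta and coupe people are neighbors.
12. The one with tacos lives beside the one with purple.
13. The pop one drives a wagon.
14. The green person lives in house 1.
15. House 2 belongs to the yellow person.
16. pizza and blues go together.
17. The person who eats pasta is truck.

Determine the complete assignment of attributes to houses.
Solution:

House | Vehicle | Sport | Color | Music | Food
----------------------------------------------
  1   | truck | chess | green | jazz | pasta
  2   | coupe | soccer | yellow | rock | tacos
  3   | wagon | tennis | purple | pop | curry
  4   | van | swimming | blue | blues | pizza
  5   | sedan | golf | red | classical | sushi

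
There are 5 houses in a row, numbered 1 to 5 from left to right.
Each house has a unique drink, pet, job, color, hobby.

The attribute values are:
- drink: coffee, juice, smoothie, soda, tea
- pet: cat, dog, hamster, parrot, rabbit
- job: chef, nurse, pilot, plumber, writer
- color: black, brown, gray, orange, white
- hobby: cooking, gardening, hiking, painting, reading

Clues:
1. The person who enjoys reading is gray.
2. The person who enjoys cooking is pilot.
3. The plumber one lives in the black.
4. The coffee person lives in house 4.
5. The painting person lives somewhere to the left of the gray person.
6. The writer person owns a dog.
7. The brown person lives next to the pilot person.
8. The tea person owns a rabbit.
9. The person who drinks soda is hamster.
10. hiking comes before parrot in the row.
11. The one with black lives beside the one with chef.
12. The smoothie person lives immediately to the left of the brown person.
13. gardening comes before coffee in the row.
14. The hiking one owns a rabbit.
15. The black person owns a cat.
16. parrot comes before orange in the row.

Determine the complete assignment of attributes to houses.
Solution:

House | Drink | Pet | Job | Color | Hobby
-----------------------------------------
  1   | smoothie | cat | plumber | black | gardening
  2   | tea | rabbit | chef | brown | hiking
  3   | juice | parrot | pilot | white | cooking
  4   | coffee | dog | writer | orange | painting
  5   | soda | hamster | nurse | gray | reading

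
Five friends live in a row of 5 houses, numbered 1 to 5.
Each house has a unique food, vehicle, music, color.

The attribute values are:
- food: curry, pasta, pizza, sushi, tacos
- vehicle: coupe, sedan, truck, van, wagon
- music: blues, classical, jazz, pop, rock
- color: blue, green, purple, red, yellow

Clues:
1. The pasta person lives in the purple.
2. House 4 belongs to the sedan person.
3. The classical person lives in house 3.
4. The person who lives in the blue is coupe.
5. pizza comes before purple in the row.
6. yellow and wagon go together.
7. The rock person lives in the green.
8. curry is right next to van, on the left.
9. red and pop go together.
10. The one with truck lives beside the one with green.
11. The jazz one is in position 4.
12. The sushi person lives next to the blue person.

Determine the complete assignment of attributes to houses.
Solution:

House | Food | Vehicle | Music | Color
--------------------------------------
  1   | curry | truck | pop | red
  2   | sushi | van | rock | green
  3   | pizza | coupe | classical | blue
  4   | pasta | sedan | jazz | purple
  5   | tacos | wagon | blues | yellow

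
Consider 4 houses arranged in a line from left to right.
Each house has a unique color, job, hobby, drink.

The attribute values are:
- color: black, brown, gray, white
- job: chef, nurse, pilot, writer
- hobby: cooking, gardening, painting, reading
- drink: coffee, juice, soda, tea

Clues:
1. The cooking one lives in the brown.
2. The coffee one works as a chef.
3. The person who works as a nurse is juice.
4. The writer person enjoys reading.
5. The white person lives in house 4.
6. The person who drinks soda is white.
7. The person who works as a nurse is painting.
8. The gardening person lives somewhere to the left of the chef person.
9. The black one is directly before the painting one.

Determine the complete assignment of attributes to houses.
Solution:

House | Color | Job | Hobby | Drink
-----------------------------------
  1   | black | pilot | gardening | tea
  2   | gray | nurse | painting | juice
  3   | brown | chef | cooking | coffee
  4   | white | writer | reading | soda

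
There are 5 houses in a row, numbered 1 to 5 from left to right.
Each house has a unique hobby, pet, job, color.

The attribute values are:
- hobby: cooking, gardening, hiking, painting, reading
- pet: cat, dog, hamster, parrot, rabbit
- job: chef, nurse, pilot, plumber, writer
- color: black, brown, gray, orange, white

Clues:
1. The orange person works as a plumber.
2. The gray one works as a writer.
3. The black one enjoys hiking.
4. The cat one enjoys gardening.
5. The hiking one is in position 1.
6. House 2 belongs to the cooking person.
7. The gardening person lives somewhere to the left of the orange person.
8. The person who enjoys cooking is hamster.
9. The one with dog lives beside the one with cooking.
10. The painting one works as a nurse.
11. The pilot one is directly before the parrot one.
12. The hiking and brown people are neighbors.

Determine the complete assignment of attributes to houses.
Solution:

House | Hobby | Pet | Job | Color
---------------------------------
  1   | hiking | dog | chef | black
  2   | cooking | hamster | pilot | brown
  3   | painting | parrot | nurse | white
  4   | gardening | cat | writer | gray
  5   | reading | rabbit | plumber | orange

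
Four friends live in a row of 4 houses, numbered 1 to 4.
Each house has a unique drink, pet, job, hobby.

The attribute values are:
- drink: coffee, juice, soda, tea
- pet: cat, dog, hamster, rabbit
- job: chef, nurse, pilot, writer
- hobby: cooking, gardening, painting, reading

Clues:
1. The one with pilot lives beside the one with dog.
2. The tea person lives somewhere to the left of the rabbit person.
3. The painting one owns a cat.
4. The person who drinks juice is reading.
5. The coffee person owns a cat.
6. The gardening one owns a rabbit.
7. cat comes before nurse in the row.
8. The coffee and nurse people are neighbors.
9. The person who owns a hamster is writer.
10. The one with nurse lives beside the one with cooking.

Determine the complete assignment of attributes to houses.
Solution:

House | Drink | Pet | Job | Hobby
---------------------------------
  1   | coffee | cat | pilot | painting
  2   | juice | dog | nurse | reading
  3   | tea | hamster | writer | cooking
  4   | soda | rabbit | chef | gardening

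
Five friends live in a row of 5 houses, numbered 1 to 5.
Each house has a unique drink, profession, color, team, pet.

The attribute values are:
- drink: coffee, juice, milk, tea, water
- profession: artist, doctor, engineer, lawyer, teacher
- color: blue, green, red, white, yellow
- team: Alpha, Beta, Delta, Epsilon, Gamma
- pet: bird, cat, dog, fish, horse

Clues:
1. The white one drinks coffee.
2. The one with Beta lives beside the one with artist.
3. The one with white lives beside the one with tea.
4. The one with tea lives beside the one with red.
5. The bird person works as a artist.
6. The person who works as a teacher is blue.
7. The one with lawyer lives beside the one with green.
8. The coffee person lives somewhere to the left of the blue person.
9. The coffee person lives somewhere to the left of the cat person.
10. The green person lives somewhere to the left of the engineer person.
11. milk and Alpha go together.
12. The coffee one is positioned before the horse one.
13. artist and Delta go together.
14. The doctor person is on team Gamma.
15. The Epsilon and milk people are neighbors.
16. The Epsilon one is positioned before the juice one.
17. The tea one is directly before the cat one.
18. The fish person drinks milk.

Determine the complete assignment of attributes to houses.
Solution:

House | Drink | Profession | Color | Team | Pet
-----------------------------------------------
  1   | coffee | lawyer | white | Beta | dog
  2   | tea | artist | green | Delta | bird
  3   | water | engineer | red | Epsilon | cat
  4   | milk | teacher | blue | Alpha | fish
  5   | juice | doctor | yellow | Gamma | horse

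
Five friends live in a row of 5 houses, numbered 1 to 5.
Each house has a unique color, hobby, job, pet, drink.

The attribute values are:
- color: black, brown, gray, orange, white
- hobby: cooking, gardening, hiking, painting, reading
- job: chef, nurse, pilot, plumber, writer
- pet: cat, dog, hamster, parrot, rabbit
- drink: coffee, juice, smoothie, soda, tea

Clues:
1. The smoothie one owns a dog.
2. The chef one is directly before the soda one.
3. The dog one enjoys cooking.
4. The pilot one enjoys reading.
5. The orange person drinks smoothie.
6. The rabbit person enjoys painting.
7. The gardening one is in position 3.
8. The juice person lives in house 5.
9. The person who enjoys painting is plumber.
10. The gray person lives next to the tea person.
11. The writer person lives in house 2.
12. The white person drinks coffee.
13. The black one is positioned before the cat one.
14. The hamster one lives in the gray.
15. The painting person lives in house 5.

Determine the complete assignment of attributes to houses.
Solution:

House | Color | Hobby | Job | Pet | Drink
-----------------------------------------
  1   | orange | cooking | chef | dog | smoothie
  2   | gray | hiking | writer | hamster | soda
  3   | black | gardening | nurse | parrot | tea
  4   | white | reading | pilot | cat | coffee
  5   | brown | painting | plumber | rabbit | juice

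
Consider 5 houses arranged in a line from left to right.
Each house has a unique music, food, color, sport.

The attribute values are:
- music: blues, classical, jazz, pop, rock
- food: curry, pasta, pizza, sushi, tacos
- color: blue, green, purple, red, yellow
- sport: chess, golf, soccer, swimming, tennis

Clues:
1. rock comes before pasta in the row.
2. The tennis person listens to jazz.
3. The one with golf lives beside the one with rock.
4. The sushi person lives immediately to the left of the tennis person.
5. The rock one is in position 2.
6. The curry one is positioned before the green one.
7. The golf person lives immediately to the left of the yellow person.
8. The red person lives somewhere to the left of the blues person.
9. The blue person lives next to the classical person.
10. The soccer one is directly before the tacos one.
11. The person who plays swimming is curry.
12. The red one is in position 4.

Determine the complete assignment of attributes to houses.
Solution:

House | Music | Food | Color | Sport
------------------------------------
  1   | pop | pizza | purple | golf
  2   | rock | sushi | yellow | soccer
  3   | jazz | tacos | blue | tennis
  4   | classical | curry | red | swimming
  5   | blues | pasta | green | chess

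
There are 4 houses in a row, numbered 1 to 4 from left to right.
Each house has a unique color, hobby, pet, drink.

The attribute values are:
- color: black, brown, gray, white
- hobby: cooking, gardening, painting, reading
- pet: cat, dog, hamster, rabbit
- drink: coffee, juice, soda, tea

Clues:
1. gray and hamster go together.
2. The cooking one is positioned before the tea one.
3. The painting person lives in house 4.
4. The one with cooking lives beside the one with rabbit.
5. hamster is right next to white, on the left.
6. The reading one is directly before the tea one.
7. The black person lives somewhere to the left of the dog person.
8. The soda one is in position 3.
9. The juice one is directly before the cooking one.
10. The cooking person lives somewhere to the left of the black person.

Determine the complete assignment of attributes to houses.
Solution:

House | Color | Hobby | Pet | Drink
-----------------------------------
  1   | gray | gardening | hamster | juice
  2   | white | cooking | cat | coffee
  3   | black | reading | rabbit | soda
  4   | brown | painting | dog | tea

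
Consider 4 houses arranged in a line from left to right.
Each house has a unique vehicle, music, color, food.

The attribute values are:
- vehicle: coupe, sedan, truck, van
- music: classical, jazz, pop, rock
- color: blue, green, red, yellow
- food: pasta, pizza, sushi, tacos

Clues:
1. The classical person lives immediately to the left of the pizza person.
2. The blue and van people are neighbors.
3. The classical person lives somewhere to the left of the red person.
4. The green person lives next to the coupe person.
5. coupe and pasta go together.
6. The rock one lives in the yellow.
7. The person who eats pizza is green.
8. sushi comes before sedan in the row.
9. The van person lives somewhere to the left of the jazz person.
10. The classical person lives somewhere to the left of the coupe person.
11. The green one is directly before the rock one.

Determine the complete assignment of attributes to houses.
Solution:

House | Vehicle | Music | Color | Food
--------------------------------------
  1   | truck | classical | blue | sushi
  2   | van | pop | green | pizza
  3   | coupe | rock | yellow | pasta
  4   | sedan | jazz | red | tacos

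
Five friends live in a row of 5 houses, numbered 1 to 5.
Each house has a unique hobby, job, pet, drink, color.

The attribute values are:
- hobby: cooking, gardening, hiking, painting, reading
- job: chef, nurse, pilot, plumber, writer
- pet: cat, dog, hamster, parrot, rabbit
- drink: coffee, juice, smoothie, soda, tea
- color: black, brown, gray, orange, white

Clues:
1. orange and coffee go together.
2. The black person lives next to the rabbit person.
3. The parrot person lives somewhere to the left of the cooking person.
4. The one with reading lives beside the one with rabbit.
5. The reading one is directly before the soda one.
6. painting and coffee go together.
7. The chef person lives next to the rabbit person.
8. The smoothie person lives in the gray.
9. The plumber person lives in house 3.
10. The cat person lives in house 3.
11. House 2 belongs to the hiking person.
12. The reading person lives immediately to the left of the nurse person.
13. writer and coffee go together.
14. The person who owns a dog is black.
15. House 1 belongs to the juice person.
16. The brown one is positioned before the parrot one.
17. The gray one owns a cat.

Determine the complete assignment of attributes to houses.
Solution:

House | Hobby | Job | Pet | Drink | Color
-----------------------------------------
  1   | reading | chef | dog | juice | black
  2   | hiking | nurse | rabbit | soda | brown
  3   | gardening | plumber | cat | smoothie | gray
  4   | painting | writer | parrot | coffee | orange
  5   | cooking | pilot | hamster | tea | white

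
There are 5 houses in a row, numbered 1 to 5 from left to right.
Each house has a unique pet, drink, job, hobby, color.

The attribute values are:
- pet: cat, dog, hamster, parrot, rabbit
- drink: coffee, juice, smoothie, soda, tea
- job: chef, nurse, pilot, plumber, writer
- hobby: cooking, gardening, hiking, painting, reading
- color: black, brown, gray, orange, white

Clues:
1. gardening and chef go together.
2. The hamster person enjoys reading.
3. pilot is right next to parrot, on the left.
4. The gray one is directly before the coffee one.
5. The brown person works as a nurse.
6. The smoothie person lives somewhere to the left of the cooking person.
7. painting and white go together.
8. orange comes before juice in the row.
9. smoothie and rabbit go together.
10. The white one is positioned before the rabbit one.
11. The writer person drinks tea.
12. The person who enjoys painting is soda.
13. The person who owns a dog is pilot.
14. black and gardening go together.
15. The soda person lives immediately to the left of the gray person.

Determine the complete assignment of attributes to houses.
Solution:

House | Pet | Drink | Job | Hobby | Color
-----------------------------------------
  1   | dog | soda | pilot | painting | white
  2   | parrot | tea | writer | hiking | gray
  3   | hamster | coffee | plumber | reading | orange
  4   | rabbit | smoothie | chef | gardening | black
  5   | cat | juice | nurse | cooking | brown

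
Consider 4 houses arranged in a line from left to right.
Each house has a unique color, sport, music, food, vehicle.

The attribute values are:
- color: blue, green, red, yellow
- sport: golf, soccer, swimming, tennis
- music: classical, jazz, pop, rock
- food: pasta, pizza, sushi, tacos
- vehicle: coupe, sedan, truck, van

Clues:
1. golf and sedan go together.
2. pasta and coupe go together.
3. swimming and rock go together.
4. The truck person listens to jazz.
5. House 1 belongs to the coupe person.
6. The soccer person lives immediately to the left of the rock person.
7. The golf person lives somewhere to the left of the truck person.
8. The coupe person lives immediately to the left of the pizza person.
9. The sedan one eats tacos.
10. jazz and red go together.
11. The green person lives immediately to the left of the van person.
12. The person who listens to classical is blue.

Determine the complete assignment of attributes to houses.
Solution:

House | Color | Sport | Music | Food | Vehicle
----------------------------------------------
  1   | green | soccer | pop | pasta | coupe
  2   | yellow | swimming | rock | pizza | van
  3   | blue | golf | classical | tacos | sedan
  4   | red | tennis | jazz | sushi | truck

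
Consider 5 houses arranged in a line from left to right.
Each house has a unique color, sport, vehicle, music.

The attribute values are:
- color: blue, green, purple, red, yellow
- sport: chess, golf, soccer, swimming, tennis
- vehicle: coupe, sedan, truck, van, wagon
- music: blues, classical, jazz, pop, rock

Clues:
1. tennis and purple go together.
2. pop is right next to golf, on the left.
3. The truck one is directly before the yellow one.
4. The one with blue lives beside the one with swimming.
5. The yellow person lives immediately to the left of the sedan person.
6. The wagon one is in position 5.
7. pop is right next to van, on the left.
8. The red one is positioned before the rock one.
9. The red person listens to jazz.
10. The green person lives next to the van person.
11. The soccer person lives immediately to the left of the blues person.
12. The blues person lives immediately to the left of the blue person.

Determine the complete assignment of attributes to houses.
Solution:

House | Color | Sport | Vehicle | Music
---------------------------------------
  1   | green | soccer | truck | pop
  2   | yellow | golf | van | blues
  3   | blue | chess | sedan | classical
  4   | red | swimming | coupe | jazz
  5   | purple | tennis | wagon | rock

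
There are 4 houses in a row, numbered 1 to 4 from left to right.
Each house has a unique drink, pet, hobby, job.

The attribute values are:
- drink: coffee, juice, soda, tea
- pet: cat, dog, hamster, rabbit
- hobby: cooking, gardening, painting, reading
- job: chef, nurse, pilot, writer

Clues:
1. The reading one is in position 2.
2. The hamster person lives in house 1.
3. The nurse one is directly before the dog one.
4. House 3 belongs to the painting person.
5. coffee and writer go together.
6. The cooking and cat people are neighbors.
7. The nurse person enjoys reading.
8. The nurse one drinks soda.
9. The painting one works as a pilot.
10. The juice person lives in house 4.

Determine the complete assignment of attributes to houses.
Solution:

House | Drink | Pet | Hobby | Job
---------------------------------
  1   | coffee | hamster | cooking | writer
  2   | soda | cat | reading | nurse
  3   | tea | dog | painting | pilot
  4   | juice | rabbit | gardening | chef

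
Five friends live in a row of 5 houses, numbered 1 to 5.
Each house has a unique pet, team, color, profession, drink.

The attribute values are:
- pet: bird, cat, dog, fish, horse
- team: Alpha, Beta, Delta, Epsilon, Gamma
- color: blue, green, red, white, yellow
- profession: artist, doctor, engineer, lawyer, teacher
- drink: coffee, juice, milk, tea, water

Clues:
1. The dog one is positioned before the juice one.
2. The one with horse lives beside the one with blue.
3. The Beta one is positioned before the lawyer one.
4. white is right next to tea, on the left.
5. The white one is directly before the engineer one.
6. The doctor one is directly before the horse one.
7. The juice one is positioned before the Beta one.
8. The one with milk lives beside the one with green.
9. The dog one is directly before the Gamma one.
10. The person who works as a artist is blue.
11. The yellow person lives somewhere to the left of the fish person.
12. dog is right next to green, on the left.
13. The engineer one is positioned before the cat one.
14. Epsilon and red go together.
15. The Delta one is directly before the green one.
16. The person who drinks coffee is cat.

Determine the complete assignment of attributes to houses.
Solution:

House | Pet | Team | Color | Profession | Drink
-----------------------------------------------
  1   | dog | Delta | white | doctor | milk
  2   | horse | Gamma | green | engineer | tea
  3   | bird | Alpha | blue | artist | juice
  4   | cat | Beta | yellow | teacher | coffee
  5   | fish | Epsilon | red | lawyer | water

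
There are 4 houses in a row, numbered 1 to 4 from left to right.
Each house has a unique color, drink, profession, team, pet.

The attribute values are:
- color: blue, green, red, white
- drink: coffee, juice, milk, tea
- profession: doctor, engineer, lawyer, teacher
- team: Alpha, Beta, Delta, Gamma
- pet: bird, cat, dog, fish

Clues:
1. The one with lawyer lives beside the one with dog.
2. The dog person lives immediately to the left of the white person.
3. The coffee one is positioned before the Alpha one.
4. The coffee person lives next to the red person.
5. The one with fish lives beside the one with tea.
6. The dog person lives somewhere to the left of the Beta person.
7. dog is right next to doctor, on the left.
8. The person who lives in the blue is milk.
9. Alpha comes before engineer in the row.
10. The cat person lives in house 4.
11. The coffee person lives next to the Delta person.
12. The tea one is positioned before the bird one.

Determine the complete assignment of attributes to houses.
Solution:

House | Color | Drink | Profession | Team | Pet
-----------------------------------------------
  1   | green | coffee | lawyer | Gamma | fish
  2   | red | tea | teacher | Delta | dog
  3   | white | juice | doctor | Alpha | bird
  4   | blue | milk | engineer | Beta | cat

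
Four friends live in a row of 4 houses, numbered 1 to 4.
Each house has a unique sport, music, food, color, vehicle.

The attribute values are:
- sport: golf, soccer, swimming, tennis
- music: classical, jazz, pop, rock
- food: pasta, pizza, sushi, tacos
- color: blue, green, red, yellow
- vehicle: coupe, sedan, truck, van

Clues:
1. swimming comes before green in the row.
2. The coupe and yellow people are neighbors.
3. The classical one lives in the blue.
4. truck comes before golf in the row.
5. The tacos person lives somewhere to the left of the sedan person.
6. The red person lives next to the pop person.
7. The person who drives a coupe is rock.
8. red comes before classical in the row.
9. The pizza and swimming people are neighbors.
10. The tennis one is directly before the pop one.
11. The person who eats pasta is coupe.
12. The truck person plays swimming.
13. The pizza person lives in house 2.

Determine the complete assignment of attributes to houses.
Solution:

House | Sport | Music | Food | Color | Vehicle
----------------------------------------------
  1   | tennis | rock | pasta | red | coupe
  2   | soccer | pop | pizza | yellow | van
  3   | swimming | classical | tacos | blue | truck
  4   | golf | jazz | sushi | green | sedan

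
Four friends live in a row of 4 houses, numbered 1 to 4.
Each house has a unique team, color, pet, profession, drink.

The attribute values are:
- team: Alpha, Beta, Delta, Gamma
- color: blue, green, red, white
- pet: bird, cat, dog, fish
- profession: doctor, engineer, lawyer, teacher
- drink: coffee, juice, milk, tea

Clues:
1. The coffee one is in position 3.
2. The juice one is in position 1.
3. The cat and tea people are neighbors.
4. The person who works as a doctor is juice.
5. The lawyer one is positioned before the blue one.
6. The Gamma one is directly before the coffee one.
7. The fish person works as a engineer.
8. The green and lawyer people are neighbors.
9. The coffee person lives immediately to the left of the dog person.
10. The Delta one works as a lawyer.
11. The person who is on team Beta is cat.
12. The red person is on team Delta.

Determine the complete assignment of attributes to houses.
Solution:

House | Team | Color | Pet | Profession | Drink
-----------------------------------------------
  1   | Beta | white | cat | doctor | juice
  2   | Gamma | green | fish | engineer | tea
  3   | Delta | red | bird | lawyer | coffee
  4   | Alpha | blue | dog | teacher | milk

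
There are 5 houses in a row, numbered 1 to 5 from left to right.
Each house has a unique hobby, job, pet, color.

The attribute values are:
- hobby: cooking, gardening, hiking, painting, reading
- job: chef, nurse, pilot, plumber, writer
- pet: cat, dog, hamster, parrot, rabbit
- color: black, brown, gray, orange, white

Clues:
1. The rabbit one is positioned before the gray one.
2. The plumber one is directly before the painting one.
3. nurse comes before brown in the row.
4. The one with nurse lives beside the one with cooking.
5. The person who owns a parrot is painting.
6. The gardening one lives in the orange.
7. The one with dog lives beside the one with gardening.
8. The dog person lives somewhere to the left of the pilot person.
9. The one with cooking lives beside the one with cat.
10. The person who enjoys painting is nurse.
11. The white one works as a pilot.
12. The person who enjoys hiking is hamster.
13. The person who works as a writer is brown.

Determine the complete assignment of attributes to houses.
Solution:

House | Hobby | Job | Pet | Color
---------------------------------
  1   | reading | plumber | rabbit | black
  2   | painting | nurse | parrot | gray
  3   | cooking | writer | dog | brown
  4   | gardening | chef | cat | orange
  5   | hiking | pilot | hamster | white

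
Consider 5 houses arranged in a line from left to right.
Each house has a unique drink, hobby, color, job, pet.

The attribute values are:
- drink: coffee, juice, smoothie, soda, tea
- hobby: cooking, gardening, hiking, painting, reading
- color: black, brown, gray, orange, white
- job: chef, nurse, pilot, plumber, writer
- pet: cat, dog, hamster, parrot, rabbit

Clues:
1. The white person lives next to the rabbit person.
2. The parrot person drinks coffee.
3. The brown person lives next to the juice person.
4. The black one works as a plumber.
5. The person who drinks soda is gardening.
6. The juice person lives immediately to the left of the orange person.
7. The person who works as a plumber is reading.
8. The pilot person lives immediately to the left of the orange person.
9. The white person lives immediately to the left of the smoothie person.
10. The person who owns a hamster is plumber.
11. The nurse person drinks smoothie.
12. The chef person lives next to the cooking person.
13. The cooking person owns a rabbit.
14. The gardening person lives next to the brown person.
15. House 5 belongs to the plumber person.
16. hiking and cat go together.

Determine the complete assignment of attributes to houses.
Solution:

House | Drink | Hobby | Color | Job | Pet
-----------------------------------------
  1   | soda | gardening | white | chef | dog
  2   | smoothie | cooking | brown | nurse | rabbit
  3   | juice | hiking | gray | pilot | cat
  4   | coffee | painting | orange | writer | parrot
  5   | tea | reading | black | plumber | hamster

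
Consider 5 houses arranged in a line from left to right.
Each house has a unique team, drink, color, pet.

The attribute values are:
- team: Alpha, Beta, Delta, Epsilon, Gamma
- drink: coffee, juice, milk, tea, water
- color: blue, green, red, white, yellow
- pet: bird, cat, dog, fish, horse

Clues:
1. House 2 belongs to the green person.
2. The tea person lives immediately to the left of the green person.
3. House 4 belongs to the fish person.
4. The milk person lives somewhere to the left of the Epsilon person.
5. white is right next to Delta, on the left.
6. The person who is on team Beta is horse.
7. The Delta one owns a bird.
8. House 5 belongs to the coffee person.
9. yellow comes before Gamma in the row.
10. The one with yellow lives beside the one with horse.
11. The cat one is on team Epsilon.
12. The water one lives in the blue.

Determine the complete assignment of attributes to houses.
Solution:

House | Team | Drink | Color | Pet
----------------------------------
  1   | Alpha | tea | yellow | dog
  2   | Beta | milk | green | horse
  3   | Epsilon | water | blue | cat
  4   | Gamma | juice | white | fish
  5   | Delta | coffee | red | bird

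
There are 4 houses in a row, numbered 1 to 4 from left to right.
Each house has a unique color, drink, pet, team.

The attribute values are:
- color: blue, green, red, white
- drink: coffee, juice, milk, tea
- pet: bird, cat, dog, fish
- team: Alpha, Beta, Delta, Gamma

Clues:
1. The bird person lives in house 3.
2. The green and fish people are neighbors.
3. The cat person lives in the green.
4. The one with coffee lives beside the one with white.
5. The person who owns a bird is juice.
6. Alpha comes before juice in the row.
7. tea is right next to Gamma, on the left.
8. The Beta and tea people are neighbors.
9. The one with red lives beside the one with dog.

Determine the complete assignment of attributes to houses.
Solution:

House | Color | Drink | Pet | Team
----------------------------------
  1   | green | coffee | cat | Beta
  2   | white | tea | fish | Alpha
  3   | red | juice | bird | Gamma
  4   | blue | milk | dog | Delta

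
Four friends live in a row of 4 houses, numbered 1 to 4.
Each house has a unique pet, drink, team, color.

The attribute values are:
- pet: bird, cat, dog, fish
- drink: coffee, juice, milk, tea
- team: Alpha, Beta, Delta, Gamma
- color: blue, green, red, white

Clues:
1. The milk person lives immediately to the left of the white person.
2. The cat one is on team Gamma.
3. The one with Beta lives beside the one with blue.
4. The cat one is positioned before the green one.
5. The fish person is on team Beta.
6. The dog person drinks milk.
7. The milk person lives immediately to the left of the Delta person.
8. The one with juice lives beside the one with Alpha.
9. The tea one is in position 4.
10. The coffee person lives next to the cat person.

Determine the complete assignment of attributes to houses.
Solution:

House | Pet | Drink | Team | Color
----------------------------------
  1   | fish | coffee | Beta | red
  2   | cat | juice | Gamma | blue
  3   | dog | milk | Alpha | green
  4   | bird | tea | Delta | white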